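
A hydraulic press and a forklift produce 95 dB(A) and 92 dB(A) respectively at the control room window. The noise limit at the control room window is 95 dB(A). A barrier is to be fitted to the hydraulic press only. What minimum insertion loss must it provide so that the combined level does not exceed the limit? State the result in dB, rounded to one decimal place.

The untreated sources together contribute 10^(92/10) = 1.585e+09, i.e. 92.00 dB(A).
The limit corresponds to 10^(95/10) = 3.162e+09; subtracting the fixed part leaves 1.577e+09 for the hydraulic press, i.e. 91.98 dB(A).
Required insertion loss = 95 − 91.98 = 3.02 dB.

3.0 dB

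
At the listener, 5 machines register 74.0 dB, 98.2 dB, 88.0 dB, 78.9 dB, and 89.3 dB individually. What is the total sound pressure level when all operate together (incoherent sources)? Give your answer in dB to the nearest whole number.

99 dB

For uncorrelated sources the intensities add, so convert each level to linear form, sum, and take 10·log₁₀ of the total.
Σ 10^(L/10) = 10^(74.0/10) + 10^(98.2/10) + 10^(88.0/10) + 10^(78.9/10) + 10^(89.3/10) = 8.192e+09.
L_total = 10·log₁₀(8.192e+09) = 99.13 dB.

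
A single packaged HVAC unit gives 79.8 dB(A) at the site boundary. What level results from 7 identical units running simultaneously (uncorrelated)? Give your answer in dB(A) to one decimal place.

With 7 equal, uncorrelated contributions the intensity is 7× that of one unit, giving a rise of 10·log₁₀ 7.
L_total = 79.8 + 10·log₁₀(7) = 79.8 + 8.451 = 88.25 dB(A).

88.3 dB(A)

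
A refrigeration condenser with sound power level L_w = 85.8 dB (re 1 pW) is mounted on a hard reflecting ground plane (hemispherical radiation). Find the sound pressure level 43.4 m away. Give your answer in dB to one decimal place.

45.1 dB

Free-field hemispherical radiation: L_p = L_w − 10·log₁₀(2π·r²), r = 43.4 m.
2π·r² = 1.183e+04 m², 10·log₁₀ of that is 40.732 dB.
L_p = 85.8 − 40.732 = 45.07 dB.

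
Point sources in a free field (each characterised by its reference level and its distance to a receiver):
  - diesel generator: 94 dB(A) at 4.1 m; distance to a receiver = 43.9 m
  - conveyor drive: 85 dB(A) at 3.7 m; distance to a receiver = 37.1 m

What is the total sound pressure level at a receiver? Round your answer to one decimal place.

Propagate each source to the receiver with L = L_ref − 20·log₁₀(r/r_ref), then add intensities.
diesel generator: 94 − 20·log₁₀(43.9/4.1) = 94 − 20.59 = 73.41 dB(A).
conveyor drive: 85 − 20·log₁₀(37.1/3.7) = 85 − 20.02 = 64.98 dB(A).
Σ 10^(L/10) = 2.506e+07 → L_total = 10·log₁₀(2.506e+07) = 73.99 dB(A).

74.0 dB(A)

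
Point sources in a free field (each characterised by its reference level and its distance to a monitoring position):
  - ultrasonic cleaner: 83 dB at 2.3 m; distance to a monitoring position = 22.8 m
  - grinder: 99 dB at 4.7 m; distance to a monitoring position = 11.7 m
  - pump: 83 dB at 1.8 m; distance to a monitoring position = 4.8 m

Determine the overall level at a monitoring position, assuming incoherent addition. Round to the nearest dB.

91 dB

Propagate each source to the receiver with L = L_ref − 20·log₁₀(r/r_ref), then add intensities.
ultrasonic cleaner: 83 − 20·log₁₀(22.8/2.3) = 83 − 19.92 = 63.08 dB.
grinder: 99 − 20·log₁₀(11.7/4.7) = 99 − 7.92 = 91.08 dB.
pump: 83 − 20·log₁₀(4.8/1.8) = 83 − 8.52 = 74.48 dB.
Σ 10^(L/10) = 1.312e+09 → L_total = 10·log₁₀(1.312e+09) = 91.18 dB.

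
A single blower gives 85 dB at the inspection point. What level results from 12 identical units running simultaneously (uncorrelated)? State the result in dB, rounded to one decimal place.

95.8 dB

With 12 equal, uncorrelated contributions the intensity is 12× that of one unit, giving a rise of 10·log₁₀ 12.
L_total = 85 + 10·log₁₀(12) = 85 + 10.792 = 95.79 dB.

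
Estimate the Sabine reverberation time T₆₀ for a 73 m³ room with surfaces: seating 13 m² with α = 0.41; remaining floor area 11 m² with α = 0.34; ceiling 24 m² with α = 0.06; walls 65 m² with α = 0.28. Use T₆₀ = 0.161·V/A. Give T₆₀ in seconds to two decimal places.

Total absorption A = 13·0.41 + 11·0.34 + 24·0.06 + 65·0.28 = 28.71 m² sabins.
T₆₀ = 0.161 × 73 / 28.71 = 0.409 s.

0.41 s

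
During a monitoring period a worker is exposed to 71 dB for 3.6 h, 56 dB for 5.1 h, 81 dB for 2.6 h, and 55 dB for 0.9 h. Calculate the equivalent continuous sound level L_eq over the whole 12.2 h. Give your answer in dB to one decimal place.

L_eq = 10·log₁₀[(1/T)·Σ tᵢ·10^(Lᵢ/10)] with T = 12.2 h.
Σ tᵢ·10^(Lᵢ/10) = 3.6·10^(71/10) + 5.1·10^(56/10) + 2.6·10^(81/10) + 0.9·10^(55/10) = 3.750e+08.
L_eq = 10·log₁₀(3.750e+08/12.2) = 74.88 dB.

74.9 dB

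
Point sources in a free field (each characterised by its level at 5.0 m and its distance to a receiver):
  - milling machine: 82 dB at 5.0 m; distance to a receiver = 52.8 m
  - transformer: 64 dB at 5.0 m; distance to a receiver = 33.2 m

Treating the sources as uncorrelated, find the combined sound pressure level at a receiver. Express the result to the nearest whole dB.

62 dB

Apply inverse-square spreading to bring every level to the receiver, then sum 10^(L/10).
milling machine: 82 − 20·log₁₀(52.8/5.0) = 82 − 20.47 = 61.53 dB.
transformer: 64 − 20·log₁₀(33.2/5.0) = 64 − 16.44 = 47.56 dB.
Σ 10^(L/10) = 1.478e+06 → L_total = 10·log₁₀(1.478e+06) = 61.70 dB.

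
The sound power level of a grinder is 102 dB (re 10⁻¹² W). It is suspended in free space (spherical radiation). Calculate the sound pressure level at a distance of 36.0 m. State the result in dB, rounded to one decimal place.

Free-field spherical radiation: L_p = L_w − 10·log₁₀(4π·r²), r = 36.0 m.
4π·r² = 1.629e+04 m², 10·log₁₀ of that is 42.118 dB.
L_p = 102 − 42.118 = 59.88 dB.

59.9 dB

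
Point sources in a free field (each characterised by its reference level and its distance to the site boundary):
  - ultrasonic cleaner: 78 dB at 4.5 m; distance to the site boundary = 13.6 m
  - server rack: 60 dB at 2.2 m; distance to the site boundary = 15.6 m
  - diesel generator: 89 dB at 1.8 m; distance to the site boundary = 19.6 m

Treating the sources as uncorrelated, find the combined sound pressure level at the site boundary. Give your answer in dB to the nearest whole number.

71 dB

Propagate each source to the receiver with L = L_ref − 20·log₁₀(r/r_ref), then add intensities.
ultrasonic cleaner: 78 − 20·log₁₀(13.6/4.5) = 78 − 9.61 = 68.39 dB.
server rack: 60 − 20·log₁₀(15.6/2.2) = 60 − 17.01 = 42.99 dB.
diesel generator: 89 − 20·log₁₀(19.6/1.8) = 89 − 20.74 = 68.26 dB.
Σ 10^(L/10) = 1.363e+07 → L_total = 10·log₁₀(1.363e+07) = 71.34 dB.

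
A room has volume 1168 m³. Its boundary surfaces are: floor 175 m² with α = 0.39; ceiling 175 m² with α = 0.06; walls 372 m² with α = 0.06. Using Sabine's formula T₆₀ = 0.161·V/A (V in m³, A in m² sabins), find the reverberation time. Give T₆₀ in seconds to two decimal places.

1.86 s

A = Σ Sᵢαᵢ = 175·0.39 + 175·0.06 + 372·0.06 = 101.07 m².
T₆₀ = 0.161 × 1168 / 101.07 = 1.861 s.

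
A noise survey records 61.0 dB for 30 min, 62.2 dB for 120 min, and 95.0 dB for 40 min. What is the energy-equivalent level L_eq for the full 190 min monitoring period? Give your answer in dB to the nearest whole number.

88 dB

Weight each interval's intensity by its duration and average over T = 190 min:
Σ tᵢ·10^(Lᵢ/10) = 30·10^(61.0/10) + 120·10^(62.2/10) + 40·10^(95.0/10) = 1.267e+11.
L_eq = 10·log₁₀(1.267e+11/190) = 88.24 dB.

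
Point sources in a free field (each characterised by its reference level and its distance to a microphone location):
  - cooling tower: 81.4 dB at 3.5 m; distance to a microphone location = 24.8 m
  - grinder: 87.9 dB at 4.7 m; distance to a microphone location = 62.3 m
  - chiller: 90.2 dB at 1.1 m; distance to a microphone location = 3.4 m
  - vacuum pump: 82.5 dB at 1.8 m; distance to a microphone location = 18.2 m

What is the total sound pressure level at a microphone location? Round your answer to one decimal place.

80.7 dB

Apply inverse-square spreading to bring every level to the receiver, then sum 10^(L/10).
cooling tower: 81.4 − 20·log₁₀(24.8/3.5) = 81.4 − 17.01 = 64.39 dB.
grinder: 87.9 − 20·log₁₀(62.3/4.7) = 87.9 − 22.45 = 65.45 dB.
chiller: 90.2 − 20·log₁₀(3.4/1.1) = 90.2 − 9.80 = 80.40 dB.
vacuum pump: 82.5 − 20·log₁₀(18.2/1.8) = 82.5 − 20.10 = 62.40 dB.
Σ 10^(L/10) = 1.176e+08 → L_total = 10·log₁₀(1.176e+08) = 80.70 dB.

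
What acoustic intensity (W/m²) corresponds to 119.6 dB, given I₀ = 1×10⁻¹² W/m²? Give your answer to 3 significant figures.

0.912 W/m²

I = I₀·10^(L/10) = 10⁻¹² × 10^(119.6/10) = 10^(-0.040).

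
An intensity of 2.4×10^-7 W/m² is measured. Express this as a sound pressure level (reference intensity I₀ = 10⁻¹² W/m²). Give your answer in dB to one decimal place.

53.8 dB

I/I₀ = 2.4×10^-7/10⁻¹² = 2.4×10^5, and L = 10·log₁₀(I/I₀).
L = 10·(0.3802 + 5) = 53.80 dB.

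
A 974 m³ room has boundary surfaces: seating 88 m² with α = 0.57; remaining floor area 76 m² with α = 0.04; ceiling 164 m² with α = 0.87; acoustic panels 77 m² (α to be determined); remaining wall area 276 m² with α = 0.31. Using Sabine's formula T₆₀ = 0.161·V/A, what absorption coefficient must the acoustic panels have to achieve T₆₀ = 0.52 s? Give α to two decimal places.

0.26

From T₆₀ = 0.161·V/A, the target T₆₀ = 0.52 s needs A = 0.161·974/0.52 = 301.57 m².
Absorption from the other surfaces = 88·0.57 + 76·0.04 + 164·0.87 + 276·0.31 = 281.44 m², so the acoustic panels must supply 20.13 m² over 77 m².
α = 20.13/77 = 0.261.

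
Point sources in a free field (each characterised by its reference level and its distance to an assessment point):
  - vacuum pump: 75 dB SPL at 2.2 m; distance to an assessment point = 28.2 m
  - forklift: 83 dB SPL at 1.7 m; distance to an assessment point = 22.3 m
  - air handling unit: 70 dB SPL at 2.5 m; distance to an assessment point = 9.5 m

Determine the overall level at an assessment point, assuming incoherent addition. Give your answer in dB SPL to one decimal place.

First find each source's level at the receiver (point-source: −20·log₁₀(r/r_ref)), then combine on an intensity basis.
vacuum pump: 75 − 20·log₁₀(28.2/2.2) = 75 − 22.16 = 52.84 dB SPL.
forklift: 83 − 20·log₁₀(22.3/1.7) = 83 − 22.36 = 60.64 dB SPL.
air handling unit: 70 − 20·log₁₀(9.5/2.5) = 70 − 11.60 = 58.40 dB SPL.
Σ 10^(L/10) = 2.045e+06 → L_total = 10·log₁₀(2.045e+06) = 63.11 dB SPL.

63.1 dB SPL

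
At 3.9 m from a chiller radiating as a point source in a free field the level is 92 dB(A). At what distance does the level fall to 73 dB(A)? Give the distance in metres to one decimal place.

The 19.0 dB drop corresponds to a distance ratio of 10^(19.0/20) for a point source.
r₂ = 3.9·10^((92−73)/20) = 3.9·10^(19.0/20) = 34.76 m.

34.8 m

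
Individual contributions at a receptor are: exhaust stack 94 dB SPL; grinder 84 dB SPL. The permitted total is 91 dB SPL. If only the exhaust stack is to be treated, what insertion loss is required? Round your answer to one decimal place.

The untreated sources together contribute 10^(84/10) = 2.512e+08, i.e. 84.00 dB SPL.
To meet 91 dB SPL overall, the treated exhaust stack may contribute at most 10^(91/10) − 2.512e+08 = 1.008e+09, i.e. 90.03 dB SPL.
Required insertion loss = 94 − 90.03 = 3.97 dB.

4.0 dB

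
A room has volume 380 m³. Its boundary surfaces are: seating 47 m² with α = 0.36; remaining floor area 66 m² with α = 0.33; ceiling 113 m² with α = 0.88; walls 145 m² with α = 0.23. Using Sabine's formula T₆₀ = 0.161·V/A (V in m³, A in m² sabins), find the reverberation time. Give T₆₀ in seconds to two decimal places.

A = Σ Sᵢαᵢ = 47·0.36 + 66·0.33 + 113·0.88 + 145·0.23 = 171.49 m².
T₆₀ = 0.161·V/A = 0.161·380/171.49 = 0.357 s.

0.36 s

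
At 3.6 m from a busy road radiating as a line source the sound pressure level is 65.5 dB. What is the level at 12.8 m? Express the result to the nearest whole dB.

Line-source attenuation: ΔL = 10·log₁₀(r₂/r₁) = 10·log₁₀(12.8/3.6) = 5.509 dB.
L₂ = 65.5 − 10·log₁₀(12.8/3.6) = 65.5 − 5.509 = 59.99 dB.

60 dB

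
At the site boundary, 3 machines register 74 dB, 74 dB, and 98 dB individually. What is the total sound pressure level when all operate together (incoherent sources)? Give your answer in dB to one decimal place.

98.0 dB

For uncorrelated sources the intensities add, so convert each level to linear form, sum, and take 10·log₁₀ of the total.
Σ 10^(L/10) = 10^(74/10) + 10^(74/10) + 10^(98/10) = 6.360e+09.
L_total = 10·log₁₀(6.360e+09) = 98.03 dB.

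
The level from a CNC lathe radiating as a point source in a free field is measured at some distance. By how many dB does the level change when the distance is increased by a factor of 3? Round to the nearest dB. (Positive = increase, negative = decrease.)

A point source loses 6 dB per doubling of distance; generally ΔL = −20·log₁₀(r₂/r₁).
ΔL = −20·log₁₀(3) = -9.54 dB.

-10 dB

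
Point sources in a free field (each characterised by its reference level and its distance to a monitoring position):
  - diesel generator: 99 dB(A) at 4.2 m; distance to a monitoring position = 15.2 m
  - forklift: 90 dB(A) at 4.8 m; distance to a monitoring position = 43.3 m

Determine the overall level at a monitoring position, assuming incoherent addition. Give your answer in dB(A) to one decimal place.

87.9 dB(A)

Apply inverse-square spreading to bring every level to the receiver, then sum 10^(L/10).
diesel generator: 99 − 20·log₁₀(15.2/4.2) = 99 − 11.17 = 87.83 dB(A).
forklift: 90 − 20·log₁₀(43.3/4.8) = 90 − 19.10 = 70.90 dB(A).
Σ 10^(L/10) = 6.188e+08 → L_total = 10·log₁₀(6.188e+08) = 87.92 dB(A).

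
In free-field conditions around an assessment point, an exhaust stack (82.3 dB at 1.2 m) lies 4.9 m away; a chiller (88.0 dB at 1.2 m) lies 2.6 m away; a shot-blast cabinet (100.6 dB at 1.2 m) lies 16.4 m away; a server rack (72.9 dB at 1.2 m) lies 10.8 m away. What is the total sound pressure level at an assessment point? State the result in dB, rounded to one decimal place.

Propagate each source to the receiver with L = L_ref − 20·log₁₀(r/r_ref), then add intensities.
exhaust stack: 82.3 − 20·log₁₀(4.9/1.2) = 82.3 − 12.22 = 70.08 dB.
chiller: 88.0 − 20·log₁₀(2.6/1.2) = 88.0 − 6.72 = 81.28 dB.
shot-blast cabinet: 100.6 − 20·log₁₀(16.4/1.2) = 100.6 − 22.71 = 77.89 dB.
server rack: 72.9 − 20·log₁₀(10.8/1.2) = 72.9 − 19.08 = 53.82 dB.
Σ 10^(L/10) = 2.063e+08 → L_total = 10·log₁₀(2.063e+08) = 83.15 dB.

83.1 dB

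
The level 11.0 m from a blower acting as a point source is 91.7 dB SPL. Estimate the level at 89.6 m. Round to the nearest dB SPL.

73 dB SPL

Point-source attenuation: ΔL = 20·log₁₀(r₂/r₁) = 20·log₁₀(89.6/11.0) = 18.218 dB.
L₂ = 91.7 − 20·log₁₀(89.6/11.0) = 91.7 − 18.218 = 73.48 dB SPL.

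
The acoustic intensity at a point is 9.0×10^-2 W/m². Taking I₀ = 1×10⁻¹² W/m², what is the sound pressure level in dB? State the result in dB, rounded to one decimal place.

109.5 dB

L = 10·log₁₀(I/I₀) = 10·log₁₀(9.0×10^-2/10⁻¹²) = 10·log₁₀(9.0×10^10).
L = 10·(0.9542 + 10) = 109.54 dB.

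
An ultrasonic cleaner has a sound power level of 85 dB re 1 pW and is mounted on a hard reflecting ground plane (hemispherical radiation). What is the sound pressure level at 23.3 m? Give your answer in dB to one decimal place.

49.7 dB

The power spreads over a hemisphere of area 2π·r², so L_p = L_w − 10·log₁₀(2π·r²).
2π·r² = 3411 m², 10·log₁₀ of that is 35.329 dB.
L_p = 85 − 35.329 = 49.67 dB.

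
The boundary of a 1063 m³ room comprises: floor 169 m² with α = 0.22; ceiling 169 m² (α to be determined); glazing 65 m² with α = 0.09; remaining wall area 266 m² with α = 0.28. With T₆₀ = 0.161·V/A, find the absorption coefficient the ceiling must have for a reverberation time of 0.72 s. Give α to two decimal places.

0.71

A = 0.161·V/T₆₀ = 0.161·1063/0.72 = 237.70 m² sabins.
Absorption from the other surfaces = 169·0.22 + 65·0.09 + 266·0.28 = 117.51 m², so the ceiling must supply 120.19 m² over 169 m².
α = 120.19/169 = 0.711.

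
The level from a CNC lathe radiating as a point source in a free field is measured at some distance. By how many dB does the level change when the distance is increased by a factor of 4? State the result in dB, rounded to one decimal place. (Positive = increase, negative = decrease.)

With spherical spreading the level changes by −20·log₁₀(r₂/r₁).
ΔL = −20·log₁₀(4) = -12.04 dB.

-12.0 dB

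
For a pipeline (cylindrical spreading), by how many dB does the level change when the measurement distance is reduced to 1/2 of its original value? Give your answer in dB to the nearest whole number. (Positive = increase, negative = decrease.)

+3 dB

A line source loses 3 dB per doubling of distance; generally ΔL = −10·log₁₀(r₂/r₁).
ΔL = −10·log₁₀(0.5) = +3.01 dB.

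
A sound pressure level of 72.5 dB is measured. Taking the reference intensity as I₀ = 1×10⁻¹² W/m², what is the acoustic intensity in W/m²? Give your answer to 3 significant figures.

L = 10·log₁₀(I/I₀) ⇒ I = I₀·10^(L/10) = 10⁻¹² × 10^7.25.

1.78e-05 W/m²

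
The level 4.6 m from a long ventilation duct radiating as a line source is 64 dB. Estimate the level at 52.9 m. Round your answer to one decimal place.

Cylindrical spreading from a line source gives a 10·log₁₀(r₂/r₁) drop.
L₂ = 64 − 10·log₁₀(52.9/4.6) = 64 − 10.607 = 53.39 dB.

53.4 dB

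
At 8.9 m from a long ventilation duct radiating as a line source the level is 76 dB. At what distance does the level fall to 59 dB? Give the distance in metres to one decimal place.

The 17.0 dB drop corresponds to a distance ratio of 10^(17.0/10) for a line source.
r₂ = 8.9·10^((76−59)/10) = 8.9·10^(17.0/10) = 446.06 m.

446.1 m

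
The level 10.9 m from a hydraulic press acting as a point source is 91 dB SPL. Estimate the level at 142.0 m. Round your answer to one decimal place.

68.7 dB SPL

For a point source, L₂ = L₁ − 20·log₁₀(r₂/r₁).
L₂ = 91 − 20·log₁₀(142.0/10.9) = 91 − 22.297 = 68.70 dB SPL.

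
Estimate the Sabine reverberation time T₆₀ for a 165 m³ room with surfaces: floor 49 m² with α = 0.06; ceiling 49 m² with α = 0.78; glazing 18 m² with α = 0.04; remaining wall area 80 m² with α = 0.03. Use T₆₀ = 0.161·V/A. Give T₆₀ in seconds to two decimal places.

Summing Sᵢαᵢ: 49·0.06 + 49·0.78 + 18·0.04 + 80·0.03 = 44.28 m².
T₆₀ = 0.161·V/A = 0.161·165/44.28 = 0.600 s.

0.60 s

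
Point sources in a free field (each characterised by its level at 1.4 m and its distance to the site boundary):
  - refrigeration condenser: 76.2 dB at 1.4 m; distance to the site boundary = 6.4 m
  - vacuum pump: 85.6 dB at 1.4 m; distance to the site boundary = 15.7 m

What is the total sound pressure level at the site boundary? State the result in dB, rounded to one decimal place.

66.9 dB

First find each source's level at the receiver (point-source: −20·log₁₀(r/r_ref)), then combine on an intensity basis.
refrigeration condenser: 76.2 − 20·log₁₀(6.4/1.4) = 76.2 − 13.20 = 63.00 dB.
vacuum pump: 85.6 − 20·log₁₀(15.7/1.4) = 85.6 − 21.00 = 64.60 dB.
Σ 10^(L/10) = 4.882e+06 → L_total = 10·log₁₀(4.882e+06) = 66.89 dB.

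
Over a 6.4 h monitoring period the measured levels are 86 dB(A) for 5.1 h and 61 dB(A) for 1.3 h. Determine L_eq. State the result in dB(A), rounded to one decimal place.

85.0 dB(A)

The energy average is taken in the linear domain: L_eq = 10·log₁₀[(Σ tᵢ·10^(Lᵢ/10))/T], T = 6.4 h.
Σ tᵢ·10^(Lᵢ/10) = 5.1·10^(86/10) + 1.3·10^(61/10) = 2.032e+09.
L_eq = 10·log₁₀(2.032e+09/6.4) = 85.02 dB(A).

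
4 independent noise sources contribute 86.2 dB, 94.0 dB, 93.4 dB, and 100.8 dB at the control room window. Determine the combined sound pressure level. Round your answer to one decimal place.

For uncorrelated sources the intensities add, so convert each level to linear form, sum, and take 10·log₁₀ of the total.
Σ 10^(L/10) = 10^(86.2/10) + 10^(94.0/10) + 10^(93.4/10) + 10^(100.8/10) = 1.714e+10.
L_total = 10·log₁₀(1.714e+10) = 102.34 dB.

102.3 dB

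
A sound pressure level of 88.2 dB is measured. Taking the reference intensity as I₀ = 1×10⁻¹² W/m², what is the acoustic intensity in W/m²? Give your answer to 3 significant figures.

L = 10·log₁₀(I/I₀) ⇒ I = I₀·10^(L/10) = 10⁻¹² × 10^8.82.

0.000661 W/m²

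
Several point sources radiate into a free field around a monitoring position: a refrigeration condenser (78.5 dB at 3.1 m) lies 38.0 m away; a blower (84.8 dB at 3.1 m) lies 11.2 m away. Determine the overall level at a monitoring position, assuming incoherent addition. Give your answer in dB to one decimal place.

73.7 dB

Propagate each source to the receiver with L = L_ref − 20·log₁₀(r/r_ref), then add intensities.
refrigeration condenser: 78.5 − 20·log₁₀(38.0/3.1) = 78.5 − 21.77 = 56.73 dB.
blower: 84.8 − 20·log₁₀(11.2/3.1) = 84.8 − 11.16 = 73.64 dB.
Σ 10^(L/10) = 2.361e+07 → L_total = 10·log₁₀(2.361e+07) = 73.73 dB.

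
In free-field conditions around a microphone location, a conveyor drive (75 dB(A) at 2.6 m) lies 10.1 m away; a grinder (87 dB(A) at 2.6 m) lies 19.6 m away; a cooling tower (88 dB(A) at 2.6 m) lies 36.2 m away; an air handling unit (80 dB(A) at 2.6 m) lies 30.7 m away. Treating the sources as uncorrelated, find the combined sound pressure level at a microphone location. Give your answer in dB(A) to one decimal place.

71.7 dB(A)

Apply inverse-square spreading to bring every level to the receiver, then sum 10^(L/10).
conveyor drive: 75 − 20·log₁₀(10.1/2.6) = 75 − 11.79 = 63.21 dB(A).
grinder: 87 − 20·log₁₀(19.6/2.6) = 87 − 17.55 = 69.45 dB(A).
cooling tower: 88 − 20·log₁₀(36.2/2.6) = 88 − 22.87 = 65.13 dB(A).
air handling unit: 80 − 20·log₁₀(30.7/2.6) = 80 − 21.44 = 58.56 dB(A).
Σ 10^(L/10) = 1.489e+07 → L_total = 10·log₁₀(1.489e+07) = 71.73 dB(A).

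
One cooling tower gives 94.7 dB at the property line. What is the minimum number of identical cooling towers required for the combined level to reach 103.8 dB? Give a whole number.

9

N identical sources give L₁ + 10·log₁₀ N, so require 10·log₁₀ N ≥ 103.8 − 94.7 = 9.1 dB.
N ≥ 10^(9.1/10) = 8.128, so N = 9.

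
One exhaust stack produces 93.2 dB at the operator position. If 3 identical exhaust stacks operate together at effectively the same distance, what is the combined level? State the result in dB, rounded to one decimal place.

98.0 dB

L_total = L₁ + 10·log₁₀ N for N identical incoherent sources.
L_total = 93.2 + 10·log₁₀(3) = 93.2 + 4.771 = 97.97 dB.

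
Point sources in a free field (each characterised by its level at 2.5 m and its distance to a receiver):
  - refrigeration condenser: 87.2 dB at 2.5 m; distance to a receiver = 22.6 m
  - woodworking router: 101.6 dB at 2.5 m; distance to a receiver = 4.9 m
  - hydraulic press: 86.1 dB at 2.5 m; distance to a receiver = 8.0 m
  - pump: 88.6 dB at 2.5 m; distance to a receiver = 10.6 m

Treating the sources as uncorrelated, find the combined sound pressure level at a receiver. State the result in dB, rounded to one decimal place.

First find each source's level at the receiver (point-source: −20·log₁₀(r/r_ref)), then combine on an intensity basis.
refrigeration condenser: 87.2 − 20·log₁₀(22.6/2.5) = 87.2 − 19.12 = 68.08 dB.
woodworking router: 101.6 − 20·log₁₀(4.9/2.5) = 101.6 − 5.85 = 95.75 dB.
hydraulic press: 86.1 − 20·log₁₀(8.0/2.5) = 86.1 − 10.10 = 76.00 dB.
pump: 88.6 − 20·log₁₀(10.6/2.5) = 88.6 − 12.55 = 76.05 dB.
Σ 10^(L/10) = 3.849e+09 → L_total = 10·log₁₀(3.849e+09) = 95.85 dB.

95.9 dB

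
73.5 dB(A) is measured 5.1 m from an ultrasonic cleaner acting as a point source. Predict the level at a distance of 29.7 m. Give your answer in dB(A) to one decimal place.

58.2 dB(A)

Spherical spreading from a point source gives a 20·log₁₀(r₂/r₁) drop.
L₂ = 73.5 − 20·log₁₀(29.7/5.1) = 73.5 − 15.304 = 58.20 dB(A).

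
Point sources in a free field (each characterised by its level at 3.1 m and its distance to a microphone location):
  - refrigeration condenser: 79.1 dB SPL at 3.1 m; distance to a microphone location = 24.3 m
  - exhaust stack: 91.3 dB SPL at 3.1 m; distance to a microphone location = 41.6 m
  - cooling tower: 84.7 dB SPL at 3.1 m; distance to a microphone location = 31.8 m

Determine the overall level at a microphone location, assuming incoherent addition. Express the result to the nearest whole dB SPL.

71 dB SPL

First find each source's level at the receiver (point-source: −20·log₁₀(r/r_ref)), then combine on an intensity basis.
refrigeration condenser: 79.1 − 20·log₁₀(24.3/3.1) = 79.1 − 17.88 = 61.22 dB SPL.
exhaust stack: 91.3 − 20·log₁₀(41.6/3.1) = 91.3 − 22.55 = 68.75 dB SPL.
cooling tower: 84.7 − 20·log₁₀(31.8/3.1) = 84.7 − 20.22 = 64.48 dB SPL.
Σ 10^(L/10) = 1.162e+07 → L_total = 10·log₁₀(1.162e+07) = 70.65 dB SPL.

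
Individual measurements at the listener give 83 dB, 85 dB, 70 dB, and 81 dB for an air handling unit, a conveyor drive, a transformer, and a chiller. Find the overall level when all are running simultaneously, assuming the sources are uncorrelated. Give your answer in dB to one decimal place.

Incoherent sources combine by intensity addition: L_total = 10·log₁₀(Σ 10^(L_i/10)).
Σ 10^(L/10) = 10^(83/10) + 10^(85/10) + 10^(70/10) + 10^(81/10) = 6.516e+08.
L_total = 10·log₁₀(6.516e+08) = 88.14 dB.

88.1 dB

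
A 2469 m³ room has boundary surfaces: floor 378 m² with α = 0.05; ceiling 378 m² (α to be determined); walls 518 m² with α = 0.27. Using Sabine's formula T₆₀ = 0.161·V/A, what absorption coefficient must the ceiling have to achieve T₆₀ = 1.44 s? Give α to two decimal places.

0.31

From T₆₀ = 0.161·V/A, the target T₆₀ = 1.44 s needs A = 0.161·2469/1.44 = 276.05 m².
Absorption from the other surfaces = 378·0.05 + 518·0.27 = 158.76 m², so the ceiling must supply 117.29 m² over 378 m².
α = 117.29/378 = 0.310.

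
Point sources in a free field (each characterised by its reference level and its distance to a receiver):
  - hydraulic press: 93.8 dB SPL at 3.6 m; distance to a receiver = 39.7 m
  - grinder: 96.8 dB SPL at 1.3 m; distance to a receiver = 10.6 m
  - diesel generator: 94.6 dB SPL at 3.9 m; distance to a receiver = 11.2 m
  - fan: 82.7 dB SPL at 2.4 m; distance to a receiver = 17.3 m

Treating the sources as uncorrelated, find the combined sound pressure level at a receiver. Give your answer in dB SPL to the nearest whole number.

First find each source's level at the receiver (point-source: −20·log₁₀(r/r_ref)), then combine on an intensity basis.
hydraulic press: 93.8 − 20·log₁₀(39.7/3.6) = 93.8 − 20.85 = 72.95 dB SPL.
grinder: 96.8 − 20·log₁₀(10.6/1.3) = 96.8 − 18.23 = 78.57 dB SPL.
diesel generator: 94.6 − 20·log₁₀(11.2/3.9) = 94.6 − 9.16 = 85.44 dB SPL.
fan: 82.7 − 20·log₁₀(17.3/2.4) = 82.7 − 17.16 = 65.54 dB SPL.
Σ 10^(L/10) = 4.450e+08 → L_total = 10·log₁₀(4.450e+08) = 86.48 dB SPL.

86 dB SPL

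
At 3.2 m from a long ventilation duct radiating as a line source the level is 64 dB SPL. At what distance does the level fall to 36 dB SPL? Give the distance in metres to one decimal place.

The 28.0 dB drop corresponds to a distance ratio of 10^(28.0/10) for a line source.
r₂ = 3.2·10^((64−36)/10) = 3.2·10^(28.0/10) = 2019.06 m.

2019.1 m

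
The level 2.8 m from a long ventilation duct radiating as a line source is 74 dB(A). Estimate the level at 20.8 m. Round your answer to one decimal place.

Cylindrical spreading from a line source gives a 10·log₁₀(r₂/r₁) drop.
L₂ = 74 − 10·log₁₀(20.8/2.8) = 74 − 8.709 = 65.29 dB(A).

65.3 dB(A)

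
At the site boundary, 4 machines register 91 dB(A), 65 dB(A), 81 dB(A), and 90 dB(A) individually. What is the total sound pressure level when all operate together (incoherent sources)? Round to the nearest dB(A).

For uncorrelated sources the intensities add, so convert each level to linear form, sum, and take 10·log₁₀ of the total.
Σ 10^(L/10) = 10^(91/10) + 10^(65/10) + 10^(81/10) + 10^(90/10) = 2.388e+09.
L_total = 10·log₁₀(2.388e+09) = 93.78 dB(A).

94 dB(A)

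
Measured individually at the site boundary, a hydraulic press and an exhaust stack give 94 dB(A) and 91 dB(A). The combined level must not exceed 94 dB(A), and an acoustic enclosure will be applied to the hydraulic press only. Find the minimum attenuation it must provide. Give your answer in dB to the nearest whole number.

3 dB

Fixed contribution from the other source: Σ 10^(L/10) = 10^(91/10) = 1.259e+09 (91.00 dB(A)).
To meet 94 dB(A) overall, the treated hydraulic press may contribute at most 10^(94/10) − 1.259e+09 = 1.253e+09, i.e. 90.98 dB(A).
So the hydraulic press must be reduced from 94 to 90.98 dB(A): IL = 3.02 dB.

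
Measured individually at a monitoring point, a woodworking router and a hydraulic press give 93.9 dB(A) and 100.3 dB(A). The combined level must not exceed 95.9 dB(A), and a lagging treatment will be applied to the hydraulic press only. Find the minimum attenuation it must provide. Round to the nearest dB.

The untreated sources together contribute 10^(93.9/10) = 2.455e+09, i.e. 93.90 dB(A).
The limit corresponds to 10^(95.9/10) = 3.890e+09; subtracting the fixed part leaves 1.436e+09 for the hydraulic press, i.e. 91.57 dB(A).
Required insertion loss = 100.3 − 91.57 = 8.73 dB.

9 dB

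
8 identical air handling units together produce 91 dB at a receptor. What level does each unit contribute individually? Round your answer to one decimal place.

82.0 dB

8 equal contributions raise the level by 10·log₁₀ 8 = 9.031 dB, so each unit alone gives 91 − 9.031.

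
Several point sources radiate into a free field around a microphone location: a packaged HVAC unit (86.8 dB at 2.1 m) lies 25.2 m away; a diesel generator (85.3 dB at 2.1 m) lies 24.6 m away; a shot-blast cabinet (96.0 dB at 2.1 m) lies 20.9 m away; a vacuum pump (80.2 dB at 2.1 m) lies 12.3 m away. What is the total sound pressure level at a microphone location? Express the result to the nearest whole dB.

77 dB

Apply inverse-square spreading to bring every level to the receiver, then sum 10^(L/10).
packaged HVAC unit: 86.8 − 20·log₁₀(25.2/2.1) = 86.8 − 21.58 = 65.22 dB.
diesel generator: 85.3 − 20·log₁₀(24.6/2.1) = 85.3 − 21.37 = 63.93 dB.
shot-blast cabinet: 96.0 − 20·log₁₀(20.9/2.1) = 96.0 − 19.96 = 76.04 dB.
vacuum pump: 80.2 − 20·log₁₀(12.3/2.1) = 80.2 − 15.35 = 64.85 dB.
Σ 10^(L/10) = 4.904e+07 → L_total = 10·log₁₀(4.904e+07) = 76.91 dB.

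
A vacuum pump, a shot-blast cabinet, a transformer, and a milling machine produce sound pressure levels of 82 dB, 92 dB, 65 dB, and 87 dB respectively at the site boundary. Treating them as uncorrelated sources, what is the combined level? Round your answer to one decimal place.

For uncorrelated sources the intensities add, so convert each level to linear form, sum, and take 10·log₁₀ of the total.
Σ 10^(L/10) = 10^(82/10) + 10^(92/10) + 10^(65/10) + 10^(87/10) = 2.248e+09.
L_total = 10·log₁₀(2.248e+09) = 93.52 dB.

93.5 dB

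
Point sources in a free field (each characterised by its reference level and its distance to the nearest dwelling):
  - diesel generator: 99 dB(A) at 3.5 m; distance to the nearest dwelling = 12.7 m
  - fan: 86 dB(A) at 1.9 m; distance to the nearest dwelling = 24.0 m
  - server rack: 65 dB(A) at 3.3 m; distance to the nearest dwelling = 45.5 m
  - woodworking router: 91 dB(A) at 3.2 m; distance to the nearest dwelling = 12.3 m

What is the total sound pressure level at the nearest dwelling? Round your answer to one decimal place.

Apply inverse-square spreading to bring every level to the receiver, then sum 10^(L/10).
diesel generator: 99 − 20·log₁₀(12.7/3.5) = 99 − 11.19 = 87.81 dB(A).
fan: 86 − 20·log₁₀(24.0/1.9) = 86 − 22.03 = 63.97 dB(A).
server rack: 65 − 20·log₁₀(45.5/3.3) = 65 − 22.79 = 42.21 dB(A).
woodworking router: 91 − 20·log₁₀(12.3/3.2) = 91 − 11.70 = 79.30 dB(A).
Σ 10^(L/10) = 6.910e+08 → L_total = 10·log₁₀(6.910e+08) = 88.39 dB(A).

88.4 dB(A)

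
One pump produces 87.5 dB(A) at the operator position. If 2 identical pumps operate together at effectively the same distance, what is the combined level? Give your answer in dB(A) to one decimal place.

With 2 equal, uncorrelated contributions the intensity is 2× that of one unit, giving a rise of 10·log₁₀ 2.
L_total = 87.5 + 10·log₁₀(2) = 87.5 + 3.010 = 90.51 dB(A).

90.5 dB(A)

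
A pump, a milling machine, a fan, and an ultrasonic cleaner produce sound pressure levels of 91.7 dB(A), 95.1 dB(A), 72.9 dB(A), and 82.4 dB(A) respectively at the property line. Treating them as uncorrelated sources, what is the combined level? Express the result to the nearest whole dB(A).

97 dB(A)

Incoherent sources combine by intensity addition: L_total = 10·log₁₀(Σ 10^(L_i/10)).
Σ 10^(L/10) = 10^(91.7/10) + 10^(95.1/10) + 10^(72.9/10) + 10^(82.4/10) = 4.908e+09.
L_total = 10·log₁₀(4.908e+09) = 96.91 dB(A).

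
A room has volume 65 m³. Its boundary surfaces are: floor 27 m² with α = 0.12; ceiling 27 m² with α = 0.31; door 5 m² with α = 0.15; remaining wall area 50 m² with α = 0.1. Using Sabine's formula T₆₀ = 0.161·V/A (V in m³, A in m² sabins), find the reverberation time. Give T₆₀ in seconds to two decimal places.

0.60 s

Summing Sᵢαᵢ: 27·0.12 + 27·0.31 + 5·0.15 + 50·0.1 = 17.36 m².
T₆₀ = 0.161 × 65 / 17.36 = 0.603 s.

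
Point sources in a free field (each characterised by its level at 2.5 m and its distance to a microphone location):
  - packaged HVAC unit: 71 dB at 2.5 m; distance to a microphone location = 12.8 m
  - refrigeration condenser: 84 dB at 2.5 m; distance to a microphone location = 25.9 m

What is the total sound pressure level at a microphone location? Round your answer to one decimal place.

First find each source's level at the receiver (point-source: −20·log₁₀(r/r_ref)), then combine on an intensity basis.
packaged HVAC unit: 71 − 20·log₁₀(12.8/2.5) = 71 − 14.19 = 56.81 dB.
refrigeration condenser: 84 − 20·log₁₀(25.9/2.5) = 84 − 20.31 = 63.69 dB.
Σ 10^(L/10) = 2.821e+06 → L_total = 10·log₁₀(2.821e+06) = 64.50 dB.

64.5 dB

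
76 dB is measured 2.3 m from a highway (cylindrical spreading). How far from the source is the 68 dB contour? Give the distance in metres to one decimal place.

For a line source L₁ − L₂ = 10·log₁₀(r₂/r₁), so r₂ = r₁·10^((L₁−L₂)/10).
r₂ = 2.3·10^((76−68)/10) = 2.3·10^(8.0/10) = 14.51 m.

14.5 m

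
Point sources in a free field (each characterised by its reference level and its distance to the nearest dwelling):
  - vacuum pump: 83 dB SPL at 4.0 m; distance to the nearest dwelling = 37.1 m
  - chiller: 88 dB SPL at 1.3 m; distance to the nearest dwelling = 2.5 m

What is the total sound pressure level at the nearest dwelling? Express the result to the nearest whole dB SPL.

82 dB SPL

Apply inverse-square spreading to bring every level to the receiver, then sum 10^(L/10).
vacuum pump: 83 − 20·log₁₀(37.1/4.0) = 83 − 19.35 = 63.65 dB SPL.
chiller: 88 − 20·log₁₀(2.5/1.3) = 88 − 5.68 = 82.32 dB SPL.
Σ 10^(L/10) = 1.729e+08 → L_total = 10·log₁₀(1.729e+08) = 82.38 dB SPL.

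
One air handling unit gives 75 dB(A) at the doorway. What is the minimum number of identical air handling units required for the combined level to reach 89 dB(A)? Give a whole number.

The shortfall is 89 − 75 = 14.0 dB, and N units add 10·log₁₀ N, so need 10·log₁₀ N ≥ 14.0.
N ≥ 10^(14.0/10) = 25.119, so N = 26.

26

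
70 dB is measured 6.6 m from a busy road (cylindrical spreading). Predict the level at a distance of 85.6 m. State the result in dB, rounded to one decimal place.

58.9 dB

For a line source, L₂ = L₁ − 10·log₁₀(r₂/r₁).
L₂ = 70 − 10·log₁₀(85.6/6.6) = 70 − 11.129 = 58.87 dB.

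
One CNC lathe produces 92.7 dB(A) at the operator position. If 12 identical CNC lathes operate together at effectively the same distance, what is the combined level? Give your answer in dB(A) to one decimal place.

L_total = L₁ + 10·log₁₀ N for N identical incoherent sources.
L_total = 92.7 + 10·log₁₀(12) = 92.7 + 10.792 = 103.49 dB(A).

103.5 dB(A)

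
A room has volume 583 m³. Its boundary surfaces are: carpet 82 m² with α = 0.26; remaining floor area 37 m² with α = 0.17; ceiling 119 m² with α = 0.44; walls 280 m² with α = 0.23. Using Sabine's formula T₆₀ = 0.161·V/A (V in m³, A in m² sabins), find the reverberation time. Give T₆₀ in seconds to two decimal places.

0.65 s

Summing Sᵢαᵢ: 82·0.26 + 37·0.17 + 119·0.44 + 280·0.23 = 144.37 m².
T₆₀ = 0.161 × 583 / 144.37 = 0.650 s.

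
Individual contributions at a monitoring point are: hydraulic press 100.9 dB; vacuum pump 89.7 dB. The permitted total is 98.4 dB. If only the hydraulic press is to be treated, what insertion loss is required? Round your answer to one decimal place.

Fixed contribution from the other source: Σ 10^(L/10) = 10^(89.7/10) = 9.333e+08 (89.70 dB).
The limit corresponds to 10^(98.4/10) = 6.918e+09; subtracting the fixed part leaves 5.985e+09 for the hydraulic press, i.e. 97.77 dB.
So the hydraulic press must be reduced from 100.9 to 97.77 dB: IL = 3.13 dB.

3.1 dB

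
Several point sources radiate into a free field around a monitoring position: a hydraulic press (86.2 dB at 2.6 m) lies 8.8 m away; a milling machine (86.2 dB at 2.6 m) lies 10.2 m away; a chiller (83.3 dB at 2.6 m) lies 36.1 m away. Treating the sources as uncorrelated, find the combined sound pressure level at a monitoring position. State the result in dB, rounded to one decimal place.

78.1 dB

Propagate each source to the receiver with L = L_ref − 20·log₁₀(r/r_ref), then add intensities.
hydraulic press: 86.2 − 20·log₁₀(8.8/2.6) = 86.2 − 10.59 = 75.61 dB.
milling machine: 86.2 − 20·log₁₀(10.2/2.6) = 86.2 − 11.87 = 74.33 dB.
chiller: 83.3 − 20·log₁₀(36.1/2.6) = 83.3 − 22.85 = 60.45 dB.
Σ 10^(L/10) = 6.459e+07 → L_total = 10·log₁₀(6.459e+07) = 78.10 dB.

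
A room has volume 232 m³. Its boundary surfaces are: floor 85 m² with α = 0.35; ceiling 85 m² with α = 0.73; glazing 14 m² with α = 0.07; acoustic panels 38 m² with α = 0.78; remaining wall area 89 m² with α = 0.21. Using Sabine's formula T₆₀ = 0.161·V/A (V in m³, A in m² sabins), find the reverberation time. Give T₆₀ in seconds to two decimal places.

0.26 s

Total absorption A = 85·0.35 + 85·0.73 + 14·0.07 + 38·0.78 + 89·0.21 = 141.11 m² sabins.
T₆₀ = 0.161·V/A = 0.161·232/141.11 = 0.265 s.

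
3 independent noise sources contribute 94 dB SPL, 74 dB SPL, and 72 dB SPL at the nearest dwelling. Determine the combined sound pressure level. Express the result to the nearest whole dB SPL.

Incoherent sources combine by intensity addition: L_total = 10·log₁₀(Σ 10^(L_i/10)).
Σ 10^(L/10) = 10^(94/10) + 10^(74/10) + 10^(72/10) = 2.553e+09.
L_total = 10·log₁₀(2.553e+09) = 94.07 dB SPL.

94 dB SPL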